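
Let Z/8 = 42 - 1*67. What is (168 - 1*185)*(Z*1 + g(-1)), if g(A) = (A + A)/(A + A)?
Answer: 3383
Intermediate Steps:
Z = -200 (Z = 8*(42 - 1*67) = 8*(42 - 67) = 8*(-25) = -200)
g(A) = 1 (g(A) = (2*A)/((2*A)) = (2*A)*(1/(2*A)) = 1)
(168 - 1*185)*(Z*1 + g(-1)) = (168 - 1*185)*(-200*1 + 1) = (168 - 185)*(-200 + 1) = -17*(-199) = 3383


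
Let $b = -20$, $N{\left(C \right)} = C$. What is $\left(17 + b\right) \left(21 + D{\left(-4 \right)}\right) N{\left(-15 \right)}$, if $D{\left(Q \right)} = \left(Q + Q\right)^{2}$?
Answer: $3825$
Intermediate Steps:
$D{\left(Q \right)} = 4 Q^{2}$ ($D{\left(Q \right)} = \left(2 Q\right)^{2} = 4 Q^{2}$)
$\left(17 + b\right) \left(21 + D{\left(-4 \right)}\right) N{\left(-15 \right)} = \left(17 - 20\right) \left(21 + 4 \left(-4\right)^{2}\right) \left(-15\right) = - 3 \left(21 + 4 \cdot 16\right) \left(-15\right) = - 3 \left(21 + 64\right) \left(-15\right) = \left(-3\right) 85 \left(-15\right) = \left(-255\right) \left(-15\right) = 3825$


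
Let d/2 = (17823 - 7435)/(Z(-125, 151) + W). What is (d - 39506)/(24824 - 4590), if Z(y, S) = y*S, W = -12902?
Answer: -627701469/321487909 ≈ -1.9525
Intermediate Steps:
Z(y, S) = S*y
d = -20776/31777 (d = 2*((17823 - 7435)/(151*(-125) - 12902)) = 2*(10388/(-18875 - 12902)) = 2*(10388/(-31777)) = 2*(10388*(-1/31777)) = 2*(-10388/31777) = -20776/31777 ≈ -0.65381)
(d - 39506)/(24824 - 4590) = (-20776/31777 - 39506)/(24824 - 4590) = -1255402938/31777/20234 = -1255402938/31777*1/20234 = -627701469/321487909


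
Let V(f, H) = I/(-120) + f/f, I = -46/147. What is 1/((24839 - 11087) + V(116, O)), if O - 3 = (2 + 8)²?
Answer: 8820/121301483 ≈ 7.2711e-5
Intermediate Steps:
O = 103 (O = 3 + (2 + 8)² = 3 + 10² = 3 + 100 = 103)
I = -46/147 (I = -46*1/147 = -46/147 ≈ -0.31293)
V(f, H) = 8843/8820 (V(f, H) = -46/147/(-120) + f/f = -46/147*(-1/120) + 1 = 23/8820 + 1 = 8843/8820)
1/((24839 - 11087) + V(116, O)) = 1/((24839 - 11087) + 8843/8820) = 1/(13752 + 8843/8820) = 1/(121301483/8820) = 8820/121301483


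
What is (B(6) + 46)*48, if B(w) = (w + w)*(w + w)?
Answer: 9120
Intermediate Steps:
B(w) = 4*w² (B(w) = (2*w)*(2*w) = 4*w²)
(B(6) + 46)*48 = (4*6² + 46)*48 = (4*36 + 46)*48 = (144 + 46)*48 = 190*48 = 9120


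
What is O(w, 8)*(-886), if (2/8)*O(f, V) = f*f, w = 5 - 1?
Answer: -56704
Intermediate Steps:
w = 4
O(f, V) = 4*f**2 (O(f, V) = 4*(f*f) = 4*f**2)
O(w, 8)*(-886) = (4*4**2)*(-886) = (4*16)*(-886) = 64*(-886) = -56704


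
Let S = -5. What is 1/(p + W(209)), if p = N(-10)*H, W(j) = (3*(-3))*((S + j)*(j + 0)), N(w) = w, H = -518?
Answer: -1/378544 ≈ -2.6417e-6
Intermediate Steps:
W(j) = -9*j*(-5 + j) (W(j) = (3*(-3))*((-5 + j)*(j + 0)) = -9*(-5 + j)*j = -9*j*(-5 + j))
p = 5180 (p = -10*(-518) = 5180)
1/(p + W(209)) = 1/(5180 + 9*209*(5 - 1*209)) = 1/(5180 + 9*209*(5 - 209)) = 1/(5180 + 9*209*(-204)) = 1/(5180 - 383724) = 1/(-378544) = -1/378544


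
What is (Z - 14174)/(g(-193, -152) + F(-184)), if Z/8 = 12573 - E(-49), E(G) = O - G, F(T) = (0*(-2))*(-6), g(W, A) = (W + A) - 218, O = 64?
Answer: -85506/563 ≈ -151.88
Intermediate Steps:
g(W, A) = -218 + A + W (g(W, A) = (A + W) - 218 = -218 + A + W)
F(T) = 0 (F(T) = 0*(-6) = 0)
E(G) = 64 - G
Z = 99680 (Z = 8*(12573 - (64 - 1*(-49))) = 8*(12573 - (64 + 49)) = 8*(12573 - 1*113) = 8*(12573 - 113) = 8*12460 = 99680)
(Z - 14174)/(g(-193, -152) + F(-184)) = (99680 - 14174)/((-218 - 152 - 193) + 0) = 85506/(-563 + 0) = 85506/(-563) = 85506*(-1/563) = -85506/563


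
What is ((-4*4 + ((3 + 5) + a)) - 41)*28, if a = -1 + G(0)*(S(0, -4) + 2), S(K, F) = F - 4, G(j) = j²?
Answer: -1400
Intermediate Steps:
S(K, F) = -4 + F
a = -1 (a = -1 + 0²*((-4 - 4) + 2) = -1 + 0*(-8 + 2) = -1 + 0*(-6) = -1 + 0 = -1)
((-4*4 + ((3 + 5) + a)) - 41)*28 = ((-4*4 + ((3 + 5) - 1)) - 41)*28 = ((-16 + (8 - 1)) - 41)*28 = ((-16 + 7) - 41)*28 = (-9 - 41)*28 = -50*28 = -1400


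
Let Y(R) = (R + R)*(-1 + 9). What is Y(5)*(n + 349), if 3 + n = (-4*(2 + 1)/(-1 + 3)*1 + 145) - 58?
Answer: 34160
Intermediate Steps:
Y(R) = 16*R (Y(R) = (2*R)*8 = 16*R)
n = 78 (n = -3 + ((-4*(2 + 1)/(-1 + 3)*1 + 145) - 58) = -3 + ((-12/2*1 + 145) - 58) = -3 + ((-4*3/2*1 + 145) - 58) = -3 + ((-6*1 + 145) - 58) = -3 + ((-6 + 145) - 58) = -3 + (139 - 58) = -3 + 81 = 78)
Y(5)*(n + 349) = (16*5)*(78 + 349) = 80*427 = 34160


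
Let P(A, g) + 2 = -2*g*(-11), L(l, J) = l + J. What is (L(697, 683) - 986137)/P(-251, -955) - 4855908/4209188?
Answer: 1010748752105/22110864564 ≈ 45.713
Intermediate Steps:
L(l, J) = J + l
P(A, g) = -2 + 22*g (P(A, g) = -2 - 2*g*(-11) = -2 + 22*g)
(L(697, 683) - 986137)/P(-251, -955) - 4855908/4209188 = ((683 + 697) - 986137)/(-2 + 22*(-955)) - 4855908/4209188 = (1380 - 986137)/(-2 - 21010) - 4855908*1/4209188 = -984757/(-21012) - 1213977/1052297 = -984757*(-1/21012) - 1213977/1052297 = 984757/21012 - 1213977/1052297 = 1010748752105/22110864564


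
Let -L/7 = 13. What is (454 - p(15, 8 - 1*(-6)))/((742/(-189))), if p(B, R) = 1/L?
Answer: -1115505/9646 ≈ -115.64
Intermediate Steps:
L = -91 (L = -7*13 = -91)
p(B, R) = -1/91 (p(B, R) = 1/(-91) = -1/91)
(454 - p(15, 8 - 1*(-6)))/((742/(-189))) = (454 - 1*(-1/91))/((742/(-189))) = (454 + 1/91)/((742*(-1/189))) = 41315/(91*(-106/27)) = (41315/91)*(-27/106) = -1115505/9646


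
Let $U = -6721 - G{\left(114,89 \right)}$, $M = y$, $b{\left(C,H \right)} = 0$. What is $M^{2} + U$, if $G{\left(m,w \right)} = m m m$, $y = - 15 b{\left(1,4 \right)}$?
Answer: $-1488265$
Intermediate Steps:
$y = 0$ ($y = \left(-15\right) 0 = 0$)
$G{\left(m,w \right)} = m^{3}$ ($G{\left(m,w \right)} = m^{2} m = m^{3}$)
$M = 0$
$U = -1488265$ ($U = -6721 - 114^{3} = -6721 - 1481544 = -1488265$)
$M^{2} + U = 0^{2} - 1488265 = 0 - 1488265 = -1488265$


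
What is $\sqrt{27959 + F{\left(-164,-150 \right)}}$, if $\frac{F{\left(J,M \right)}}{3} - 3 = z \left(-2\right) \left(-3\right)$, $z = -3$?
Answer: $\sqrt{27914} \approx 167.07$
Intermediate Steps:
$F{\left(J,M \right)} = -45$ ($F{\left(J,M \right)} = 9 + 3 \left(-3\right) \left(-2\right) \left(-3\right) = 9 + 3 \cdot 6 \left(-3\right) = 9 + 3 \left(-18\right) = 9 - 54 = -45$)
$\sqrt{27959 + F{\left(-164,-150 \right)}} = \sqrt{27959 - 45} = \sqrt{27914}$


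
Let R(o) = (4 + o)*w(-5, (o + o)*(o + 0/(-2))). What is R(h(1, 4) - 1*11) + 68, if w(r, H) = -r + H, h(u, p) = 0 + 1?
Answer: -1162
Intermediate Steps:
h(u, p) = 1
w(r, H) = H - r
R(o) = (4 + o)*(5 + 2*o²) (R(o) = (4 + o)*((o + o)*(o + 0/(-2)) - 1*(-5)) = (4 + o)*((2*o)*(o + 0*(-½)) + 5) = (4 + o)*((2*o)*(o + 0) + 5) = (4 + o)*((2*o)*o + 5) = (4 + o)*(2*o² + 5) = (4 + o)*(5 + 2*o²))
R(h(1, 4) - 1*11) + 68 = (4 + (1 - 1*11))*(5 + 2*(1 - 1*11)²) + 68 = (4 + (1 - 11))*(5 + 2*(1 - 11)²) + 68 = (4 - 10)*(5 + 2*(-10)²) + 68 = -6*(5 + 2*100) + 68 = -6*(5 + 200) + 68 = -6*205 + 68 = -1230 + 68 = -1162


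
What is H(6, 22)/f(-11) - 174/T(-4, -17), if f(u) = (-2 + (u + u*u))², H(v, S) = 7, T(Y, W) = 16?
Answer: -126839/11664 ≈ -10.874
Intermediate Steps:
f(u) = (-2 + u + u²)² (f(u) = (-2 + (u + u²))² = (-2 + u + u²)²)
H(6, 22)/f(-11) - 174/T(-4, -17) = 7/((-2 - 11 + (-11)²)²) - 174/16 = 7/((-2 - 11 + 121)²) - 174*1/16 = 7/(108²) - 87/8 = 7/11664 - 87/8 = -126839/11664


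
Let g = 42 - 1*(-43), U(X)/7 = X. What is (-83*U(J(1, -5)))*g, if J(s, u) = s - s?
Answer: 0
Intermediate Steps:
J(s, u) = 0
U(X) = 7*X
g = 85 (g = 42 + 43 = 85)
(-83*U(J(1, -5)))*g = -581*0*85 = -83*0*85 = 0*85 = 0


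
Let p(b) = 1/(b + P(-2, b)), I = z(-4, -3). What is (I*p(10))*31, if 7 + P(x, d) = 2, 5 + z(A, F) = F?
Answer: -248/5 ≈ -49.600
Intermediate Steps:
z(A, F) = -5 + F
P(x, d) = -5 (P(x, d) = -7 + 2 = -5)
I = -8 (I = -5 - 3 = -8)
p(b) = 1/(-5 + b) (p(b) = 1/(b - 5) = 1/(-5 + b))
(I*p(10))*31 = -8/(-5 + 10)*31 = -8/5*31 = -248/5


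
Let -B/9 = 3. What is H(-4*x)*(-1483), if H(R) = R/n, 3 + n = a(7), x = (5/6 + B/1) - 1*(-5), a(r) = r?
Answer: -188341/6 ≈ -31390.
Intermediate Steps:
B = -27 (B = -9*3 = -27)
x = -127/6 (x = (5/6 - 27/1) - 1*(-5) = (5*(1/6) - 27*1) + 5 = (5/6 - 27) + 5 = -157/6 + 5 = -127/6 ≈ -21.167)
n = 4 (n = -3 + 7 = 4)
H(R) = R/4
H(-4*x)*(-1483) = ((-4*(-127/6))/4)*(-1483) = ((1/4)*(254/3))*(-1483) = (127/6)*(-1483) = -188341/6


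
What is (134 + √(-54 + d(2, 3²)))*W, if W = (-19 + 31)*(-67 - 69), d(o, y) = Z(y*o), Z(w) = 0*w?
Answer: -218688 - 4896*I*√6 ≈ -2.1869e+5 - 11993.0*I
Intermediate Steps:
Z(w) = 0
d(o, y) = 0
W = -1632 (W = 12*(-136) = -1632)
(134 + √(-54 + d(2, 3²)))*W = (134 + √(-54 + 0))*(-1632) = (134 + √(-54))*(-1632) = (134 + 3*I*√6)*(-1632) = -218688 - 4896*I*√6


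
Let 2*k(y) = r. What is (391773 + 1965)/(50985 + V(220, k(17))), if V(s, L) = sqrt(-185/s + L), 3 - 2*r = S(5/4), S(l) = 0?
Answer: 110411025615/14297086238 - 196869*I*sqrt(11)/14297086238 ≈ 7.7226 - 4.5669e-5*I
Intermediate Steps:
r = 3/2 (r = 3/2 - 1/2*0 = 3/2 + 0 = 3/2 ≈ 1.5000)
k(y) = 3/4 (k(y) = (1/2)*(3/2) = 3/4)
V(s, L) = sqrt(L - 185/s)
(391773 + 1965)/(50985 + V(220, k(17))) = (391773 + 1965)/(50985 + sqrt(3/4 - 185/220)) = 393738/(50985 + sqrt(3/4 - 185*1/220)) = 393738/(50985 + sqrt(3/4 - 37/44)) = 393738/(50985 + sqrt(-1/11)) = 393738/(50985 + I*sqrt(11)/11)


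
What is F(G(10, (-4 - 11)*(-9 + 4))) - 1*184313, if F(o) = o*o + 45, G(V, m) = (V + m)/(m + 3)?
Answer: -1121079287/6084 ≈ -1.8427e+5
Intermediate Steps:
G(V, m) = (V + m)/(3 + m)
F(o) = 45 + o² (F(o) = o² + 45 = 45 + o²)
F(G(10, (-4 - 11)*(-9 + 4))) - 1*184313 = (45 + ((10 + (-4 - 11)*(-9 + 4))/(3 + (-4 - 11)*(-9 + 4)))²) - 1*184313 = (45 + ((10 - 15*(-5))/(3 - 15*(-5)))²) - 184313 = (45 + ((10 + 75)/(3 + 75))²) - 184313 = (45 + (85/78)²) - 184313 = (45 + 7225/6084) - 184313 = 281005/6084 - 184313 = -1121079287/6084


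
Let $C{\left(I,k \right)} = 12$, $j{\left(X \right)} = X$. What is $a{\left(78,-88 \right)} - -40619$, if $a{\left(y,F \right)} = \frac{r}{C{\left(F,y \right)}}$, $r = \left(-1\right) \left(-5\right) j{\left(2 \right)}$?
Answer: $\frac{243719}{6} \approx 40620.0$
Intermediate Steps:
$r = 10$ ($r = \left(-1\right) \left(-5\right) 2 = 5 \cdot 2 = 10$)
$a{\left(y,F \right)} = \frac{5}{6}$ ($a{\left(y,F \right)} = \frac{10}{12} = 10 \cdot \frac{1}{12} = \frac{5}{6}$)
$a{\left(78,-88 \right)} - -40619 = \frac{5}{6} - -40619 = \frac{5}{6} + 40619 = \frac{243719}{6}$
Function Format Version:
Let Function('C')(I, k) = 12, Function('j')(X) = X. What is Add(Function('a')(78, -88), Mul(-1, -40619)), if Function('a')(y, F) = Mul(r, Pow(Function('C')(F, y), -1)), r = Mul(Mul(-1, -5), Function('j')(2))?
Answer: Rational(243719, 6) ≈ 40620.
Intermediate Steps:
r = 10 (r = Mul(Mul(-1, -5), 2) = Mul(5, 2) = 10)
Function('a')(y, F) = Rational(5, 6) (Function('a')(y, F) = Mul(10, Pow(12, -1)) = Mul(10, Rational(1, 12)) = Rational(5, 6))
Add(Function('a')(78, -88), Mul(-1, -40619)) = Add(Rational(5, 6), Mul(-1, -40619)) = Add(Rational(5, 6), 40619) = Rational(243719, 6)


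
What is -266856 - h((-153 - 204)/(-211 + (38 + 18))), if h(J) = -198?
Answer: -266658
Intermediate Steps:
-266856 - h((-153 - 204)/(-211 + (38 + 18))) = -266856 - 1*(-198) = -266856 + 198 = -266658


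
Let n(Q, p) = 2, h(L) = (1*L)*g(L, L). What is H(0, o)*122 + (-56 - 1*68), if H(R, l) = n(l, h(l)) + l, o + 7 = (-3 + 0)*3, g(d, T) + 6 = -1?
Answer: -1832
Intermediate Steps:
g(d, T) = -7 (g(d, T) = -6 - 1 = -7)
h(L) = -7*L (h(L) = (1*L)*(-7) = L*(-7) = -7*L)
o = -16 (o = -7 + (-3 + 0)*3 = -7 - 3*3 = -7 - 9 = -16)
H(R, l) = 2 + l
H(0, o)*122 + (-56 - 1*68) = (2 - 16)*122 + (-56 - 1*68) = -14*122 + (-56 - 68) = -1708 - 124 = -1832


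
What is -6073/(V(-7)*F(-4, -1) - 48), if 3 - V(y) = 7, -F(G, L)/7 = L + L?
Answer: 6073/104 ≈ 58.394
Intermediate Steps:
F(G, L) = -14*L (F(G, L) = -7*(L + L) = -14*L)
V(y) = -4 (V(y) = 3 - 1*7 = 3 - 7 = -4)
-6073/(V(-7)*F(-4, -1) - 48) = -6073/(-(-56)*(-1) - 48) = -6073/(-4*14 - 48) = -6073/(-56 - 48) = -6073/(-104) = -6073*(-1/104) = 6073/104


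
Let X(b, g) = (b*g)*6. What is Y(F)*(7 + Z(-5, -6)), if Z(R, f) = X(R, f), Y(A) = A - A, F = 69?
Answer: 0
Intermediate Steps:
X(b, g) = 6*b*g
Y(A) = 0
Z(R, f) = 6*R*f
Y(F)*(7 + Z(-5, -6)) = 0*(7 + 6*(-5)*(-6)) = 0*(7 + 180) = 0*187 = 0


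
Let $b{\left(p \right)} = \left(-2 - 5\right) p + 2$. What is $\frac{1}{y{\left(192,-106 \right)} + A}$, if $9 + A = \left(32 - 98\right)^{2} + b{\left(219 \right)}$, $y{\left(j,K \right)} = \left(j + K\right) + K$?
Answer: $\frac{1}{2796} \approx 0.00035765$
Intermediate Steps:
$b{\left(p \right)} = 2 - 7 p$ ($b{\left(p \right)} = - 7 p + 2 = 2 - 7 p$)
$y{\left(j,K \right)} = j + 2 K$ ($y{\left(j,K \right)} = \left(K + j\right) + K = j + 2 K$)
$A = 2816$ ($A = -9 + \left(\left(32 - 98\right)^{2} + \left(2 - 1533\right)\right) = -9 + \left(\left(-66\right)^{2} + \left(2 - 1533\right)\right) = -9 + \left(4356 - 1531\right) = -9 + 2825 = 2816$)
$\frac{1}{y{\left(192,-106 \right)} + A} = \frac{1}{\left(192 + 2 \left(-106\right)\right) + 2816} = \frac{1}{\left(192 - 212\right) + 2816} = \frac{1}{-20 + 2816} = \frac{1}{2796}$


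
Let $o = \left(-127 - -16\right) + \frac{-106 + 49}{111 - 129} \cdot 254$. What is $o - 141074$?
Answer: $- \frac{421142}{3} \approx -1.4038 \cdot 10^{5}$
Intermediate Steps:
$o = \frac{2080}{3}$ ($o = \left(-127 + 16\right) + - \frac{57}{-18} \cdot 254 = -111 + \left(-57\right) \left(- \frac{1}{18}\right) 254 = -111 + \frac{19}{6} \cdot 254 = -111 + \frac{2413}{3} = \frac{2080}{3} \approx 693.33$)
$o - 141074 = \frac{2080}{3} - 141074 = - \frac{421142}{3}$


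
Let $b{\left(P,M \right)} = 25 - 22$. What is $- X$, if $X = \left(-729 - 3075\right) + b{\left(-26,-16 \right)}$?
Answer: $3801$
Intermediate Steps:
$b{\left(P,M \right)} = 3$
$X = -3801$ ($X = \left(-729 - 3075\right) + 3 = -3804 + 3 = -3801$)
$- X = \left(-1\right) \left(-3801\right) = 3801$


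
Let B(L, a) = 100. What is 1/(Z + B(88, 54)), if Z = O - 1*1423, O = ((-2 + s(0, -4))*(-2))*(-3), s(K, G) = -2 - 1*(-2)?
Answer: -1/1335 ≈ -0.00074906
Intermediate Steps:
s(K, G) = 0 (s(K, G) = -2 + 2 = 0)
O = -12 (O = ((-2 + 0)*(-2))*(-3) = -2*(-2)*(-3) = 4*(-3) = -12)
Z = -1435 (Z = -12 - 1*1423 = -12 - 1423 = -1435)
1/(Z + B(88, 54)) = 1/(-1435 + 100) = 1/(-1335) = -1/1335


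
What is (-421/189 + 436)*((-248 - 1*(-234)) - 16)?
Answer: -819830/63 ≈ -13013.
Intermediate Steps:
(-421/189 + 436)*((-248 - 1*(-234)) - 16) = (-421*1/189 + 436)*((-248 + 234) - 16) = (-421/189 + 436)*(-14 - 16) = (81983/189)*(-30) = -819830/63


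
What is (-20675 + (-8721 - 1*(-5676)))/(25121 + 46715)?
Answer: -5930/17959 ≈ -0.33020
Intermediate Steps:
(-20675 + (-8721 - 1*(-5676)))/(25121 + 46715) = (-20675 + (-8721 + 5676))/71836 = (-20675 - 3045)*(1/71836) = -23720*1/71836 = -5930/17959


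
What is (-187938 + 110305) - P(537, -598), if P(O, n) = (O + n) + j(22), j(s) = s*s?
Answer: -78056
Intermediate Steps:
j(s) = s²
P(O, n) = 484 + O + n (P(O, n) = (O + n) + 22² = (O + n) + 484 = 484 + O + n)
(-187938 + 110305) - P(537, -598) = (-187938 + 110305) - (484 + 537 - 598) = -77633 - 1*423 = -77633 - 423 = -78056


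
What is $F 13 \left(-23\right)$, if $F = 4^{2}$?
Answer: $-4784$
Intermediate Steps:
$F = 16$
$F 13 \left(-23\right) = 16 \cdot 13 \left(-23\right) = 208 \left(-23\right) = -4784$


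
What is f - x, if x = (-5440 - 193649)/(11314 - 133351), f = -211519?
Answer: -8604447764/40679 ≈ -2.1152e+5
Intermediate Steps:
x = 66363/40679 (x = -199089/(-122037) = -199089*(-1/122037) = 66363/40679 ≈ 1.6314)
f - x = -211519 - 1*66363/40679 = -211519 - 66363/40679 = -8604447764/40679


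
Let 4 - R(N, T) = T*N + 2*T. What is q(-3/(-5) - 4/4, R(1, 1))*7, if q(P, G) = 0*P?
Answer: 0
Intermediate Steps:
R(N, T) = 4 - 2*T - N*T (R(N, T) = 4 - (T*N + 2*T) = 4 - (N*T + 2*T) = 4 - (2*T + N*T) = 4 + (-2*T - N*T) = 4 - 2*T - N*T)
q(P, G) = 0
q(-3/(-5) - 4/4, R(1, 1))*7 = 0*7 = 0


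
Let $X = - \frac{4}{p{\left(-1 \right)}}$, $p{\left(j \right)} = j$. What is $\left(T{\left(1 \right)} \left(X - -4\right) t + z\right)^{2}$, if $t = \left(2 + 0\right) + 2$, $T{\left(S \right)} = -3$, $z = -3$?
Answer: $9801$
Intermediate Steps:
$X = 4$ ($X = - \frac{4}{-1} = \left(-4\right) \left(-1\right) = 4$)
$t = 4$ ($t = 2 + 2 = 4$)
$\left(T{\left(1 \right)} \left(X - -4\right) t + z\right)^{2} = \left(- 3 \left(4 - -4\right) 4 - 3\right)^{2} = \left(- 3 \left(4 + 4\right) 4 - 3\right)^{2} = \left(- 3 \cdot 8 \cdot 4 - 3\right)^{2} = \left(\left(-3\right) 32 - 3\right)^{2} = \left(-96 - 3\right)^{2} = \left(-99\right)^{2} = 9801$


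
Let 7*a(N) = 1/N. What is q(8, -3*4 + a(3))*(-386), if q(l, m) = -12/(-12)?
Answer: -386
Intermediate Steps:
a(N) = 1/(7*N) (a(N) = (1/N)/7 = 1/(7*N))
q(l, m) = 1 (q(l, m) = -12*(-1/12) = 1)
q(8, -3*4 + a(3))*(-386) = 1*(-386) = -386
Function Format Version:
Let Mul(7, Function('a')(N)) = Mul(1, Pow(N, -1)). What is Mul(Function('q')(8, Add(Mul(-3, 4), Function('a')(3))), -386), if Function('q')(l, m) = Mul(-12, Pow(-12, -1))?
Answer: -386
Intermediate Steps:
Function('a')(N) = Mul(Rational(1, 7), Pow(N, -1)) (Function('a')(N) = Mul(Rational(1, 7), Mul(1, Pow(N, -1))) = Mul(Rational(1, 7), Pow(N, -1)))
Function('q')(l, m) = 1 (Function('q')(l, m) = Mul(-12, Rational(-1, 12)) = 1)
Mul(Function('q')(8, Add(Mul(-3, 4), Function('a')(3))), -386) = Mul(1, -386) = -386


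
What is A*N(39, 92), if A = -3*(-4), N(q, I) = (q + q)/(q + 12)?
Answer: 312/17 ≈ 18.353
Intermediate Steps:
N(q, I) = 2*q/(12 + q) (N(q, I) = (2*q)/(12 + q) = 2*q/(12 + q))
A = 12
A*N(39, 92) = 12*(2*39/(12 + 39)) = 12*(2*39/51) = 12*(2*39*(1/51)) = 12*(26/17) = 312/17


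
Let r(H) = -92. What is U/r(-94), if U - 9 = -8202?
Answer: 8193/92 ≈ 89.054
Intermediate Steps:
U = -8193 (U = 9 - 8202 = -8193)
U/r(-94) = -8193/(-92) = -8193*(-1/92) = 8193/92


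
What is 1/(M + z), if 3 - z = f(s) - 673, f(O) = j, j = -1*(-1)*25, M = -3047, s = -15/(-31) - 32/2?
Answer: -1/2396 ≈ -0.00041736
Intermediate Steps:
s = -481/31 (s = -15*(-1/31) - 32*1/2 = 15/31 - 16 = -481/31 ≈ -15.516)
j = 25 (j = 1*25 = 25)
f(O) = 25
z = 651 (z = 3 - (25 - 673) = 3 - 1*(-648) = 3 + 648 = 651)
1/(M + z) = 1/(-3047 + 651) = 1/(-2396) = -1/2396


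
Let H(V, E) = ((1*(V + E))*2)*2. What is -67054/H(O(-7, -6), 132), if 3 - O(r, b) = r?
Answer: -33527/284 ≈ -118.05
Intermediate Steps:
O(r, b) = 3 - r
H(V, E) = 4*E + 4*V (H(V, E) = ((1*(E + V))*2)*2 = ((E + V)*2)*2 = (2*E + 2*V)*2 = 4*E + 4*V)
-67054/H(O(-7, -6), 132) = -67054/(4*132 + 4*(3 - 1*(-7))) = -67054/(528 + 4*(3 + 7)) = -67054/(528 + 4*10) = -67054/(528 + 40) = -67054/568 = -67054*1/568 = -33527/284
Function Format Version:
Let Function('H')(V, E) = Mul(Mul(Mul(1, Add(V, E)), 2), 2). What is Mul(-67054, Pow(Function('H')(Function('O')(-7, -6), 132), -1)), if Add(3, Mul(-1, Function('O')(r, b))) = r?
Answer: Rational(-33527, 284) ≈ -118.05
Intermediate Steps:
Function('O')(r, b) = Add(3, Mul(-1, r))
Function('H')(V, E) = Add(Mul(4, E), Mul(4, V)) (Function('H')(V, E) = Mul(Mul(Mul(1, Add(E, V)), 2), 2) = Mul(Mul(Add(E, V), 2), 2) = Mul(Add(Mul(2, E), Mul(2, V)), 2) = Add(Mul(4, E), Mul(4, V)))
Mul(-67054, Pow(Function('H')(Function('O')(-7, -6), 132), -1)) = Mul(-67054, Pow(Add(Mul(4, 132), Mul(4, Add(3, Mul(-1, -7)))), -1)) = Mul(-67054, Pow(Add(528, Mul(4, Add(3, 7))), -1)) = Mul(-67054, Pow(Add(528, Mul(4, 10)), -1)) = Mul(-67054, Pow(Add(528, 40), -1)) = Mul(-67054, Pow(568, -1)) = Mul(-67054, Rational(1, 568)) = Rational(-33527, 284)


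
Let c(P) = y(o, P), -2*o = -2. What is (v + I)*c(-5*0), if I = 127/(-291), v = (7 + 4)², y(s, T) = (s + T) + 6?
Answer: 245588/291 ≈ 843.95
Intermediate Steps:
o = 1 (o = -½*(-2) = 1)
y(s, T) = 6 + T + s (y(s, T) = (T + s) + 6 = 6 + T + s)
c(P) = 7 + P (c(P) = 6 + P + 1 = 7 + P)
v = 121 (v = 11² = 121)
I = -127/291 (I = 127*(-1/291) = -127/291 ≈ -0.43643)
(v + I)*c(-5*0) = (121 - 127/291)*(7 - 5*0) = 35084*(7 - 1*0)/291 = 35084*(7 + 0)/291 = (35084/291)*7 = 245588/291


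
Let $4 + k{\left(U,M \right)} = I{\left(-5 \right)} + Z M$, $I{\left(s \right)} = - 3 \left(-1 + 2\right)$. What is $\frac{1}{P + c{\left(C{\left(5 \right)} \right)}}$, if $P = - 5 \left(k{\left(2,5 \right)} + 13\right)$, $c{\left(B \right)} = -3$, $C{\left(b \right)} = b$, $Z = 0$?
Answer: $- \frac{1}{33} \approx -0.030303$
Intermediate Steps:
$I{\left(s \right)} = -3$ ($I{\left(s \right)} = \left(-3\right) 1 = -3$)
$k{\left(U,M \right)} = -7$ ($k{\left(U,M \right)} = -4 - \left(3 + 0 M\right) = -4 + \left(-3 + 0\right) = -4 - 3 = -7$)
$P = -30$ ($P = - 5 \left(-7 + 13\right) = \left(-5\right) 6 = -30$)
$\frac{1}{P + c{\left(C{\left(5 \right)} \right)}} = \frac{1}{-30 - 3} = \frac{1}{-33} = - \frac{1}{33}$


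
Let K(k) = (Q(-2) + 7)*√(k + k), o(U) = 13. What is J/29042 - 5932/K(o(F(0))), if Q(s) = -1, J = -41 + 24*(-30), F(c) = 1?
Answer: -761/29042 - 1483*√26/39 ≈ -193.92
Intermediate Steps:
J = -761 (J = -41 - 720 = -761)
K(k) = 6*√2*√k (K(k) = (-1 + 7)*√(k + k) = 6*√(2*k) = 6*(√2*√k) = 6*√2*√k)
J/29042 - 5932/K(o(F(0))) = -761/29042 - 5932*√26/156 = -761*1/29042 - 5932*√26/156 = -761/29042 - 1483*√26/39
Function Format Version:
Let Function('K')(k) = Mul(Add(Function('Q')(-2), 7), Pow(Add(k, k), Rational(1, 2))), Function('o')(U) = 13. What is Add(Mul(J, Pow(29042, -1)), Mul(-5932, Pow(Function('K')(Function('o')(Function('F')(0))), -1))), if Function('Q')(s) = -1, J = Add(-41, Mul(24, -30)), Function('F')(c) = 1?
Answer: Add(Rational(-761, 29042), Mul(Rational(-1483, 39), Pow(26, Rational(1, 2)))) ≈ -193.92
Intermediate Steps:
J = -761 (J = Add(-41, -720) = -761)
Function('K')(k) = Mul(6, Pow(2, Rational(1, 2)), Pow(k, Rational(1, 2))) (Function('K')(k) = Mul(Add(-1, 7), Pow(Add(k, k), Rational(1, 2))) = Mul(6, Pow(Mul(2, k), Rational(1, 2))) = Mul(6, Mul(Pow(2, Rational(1, 2)), Pow(k, Rational(1, 2)))) = Mul(6, Pow(2, Rational(1, 2)), Pow(k, Rational(1, 2))))
Add(Mul(J, Pow(29042, -1)), Mul(-5932, Pow(Function('K')(Function('o')(Function('F')(0))), -1))) = Add(Mul(-761, Pow(29042, -1)), Mul(-5932, Pow(Mul(6, Pow(2, Rational(1, 2)), Pow(13, Rational(1, 2))), -1))) = Add(Mul(-761, Rational(1, 29042)), Mul(-5932, Pow(Mul(6, Pow(26, Rational(1, 2))), -1))) = Add(Rational(-761, 29042), Mul(-5932, Mul(Rational(1, 156), Pow(26, Rational(1, 2))))) = Add(Rational(-761, 29042), Mul(Rational(-1483, 39), Pow(26, Rational(1, 2))))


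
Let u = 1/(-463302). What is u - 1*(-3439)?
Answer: 1593295577/463302 ≈ 3439.0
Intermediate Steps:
u = -1/463302 ≈ -2.1584e-6
u - 1*(-3439) = -1/463302 - 1*(-3439) = -1/463302 + 3439 = 1593295577/463302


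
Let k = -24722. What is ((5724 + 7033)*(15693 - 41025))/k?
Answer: 161580162/12361 ≈ 13072.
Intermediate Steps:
((5724 + 7033)*(15693 - 41025))/k = ((5724 + 7033)*(15693 - 41025))/(-24722) = (12757*(-25332))*(-1/24722) = -323160324*(-1/24722) = 161580162/12361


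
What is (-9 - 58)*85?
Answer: -5695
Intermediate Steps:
(-9 - 58)*85 = -67*85 = -5695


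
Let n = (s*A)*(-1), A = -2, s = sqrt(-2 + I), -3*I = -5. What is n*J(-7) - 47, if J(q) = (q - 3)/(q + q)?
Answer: -47 + 10*I*sqrt(3)/21 ≈ -47.0 + 0.82479*I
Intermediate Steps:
I = 5/3 (I = -1/3*(-5) = 5/3 ≈ 1.6667)
s = I*sqrt(3)/3 (s = sqrt(-2 + 5/3) = sqrt(-1/3) = I*sqrt(3)/3 ≈ 0.57735*I)
J(q) = (-3 + q)/(2*q) (J(q) = (-3 + q)/((2*q)) = (-3 + q)*(1/(2*q)) = (-3 + q)/(2*q))
n = 2*I*sqrt(3)/3 (n = ((I*sqrt(3)/3)*(-2))*(-1) = -2*I*sqrt(3)/3*(-1) = 2*I*sqrt(3)/3 ≈ 1.1547*I)
n*J(-7) - 47 = (2*I*sqrt(3)/3)*((1/2)*(-3 - 7)/(-7)) - 47 = (2*I*sqrt(3)/3)*((1/2)*(-1/7)*(-10)) - 47 = (2*I*sqrt(3)/3)*(5/7) - 47 = 10*I*sqrt(3)/21 - 47 = -47 + 10*I*sqrt(3)/21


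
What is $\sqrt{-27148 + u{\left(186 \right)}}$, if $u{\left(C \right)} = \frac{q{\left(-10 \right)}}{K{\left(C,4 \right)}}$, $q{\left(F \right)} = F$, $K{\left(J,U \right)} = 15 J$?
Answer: $\frac{i \sqrt{234803083}}{93} \approx 164.77 i$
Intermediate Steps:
$u{\left(C \right)} = - \frac{2}{3 C}$ ($u{\left(C \right)} = - \frac{10}{15 C} = - 10 \frac{1}{15 C} = - \frac{2}{3 C}$)
$\sqrt{-27148 + u{\left(186 \right)}} = \sqrt{-27148 - \frac{2}{3 \cdot 186}} = \sqrt{-27148 - \frac{1}{279}} = \sqrt{- \frac{7574293}{279}} = \frac{i \sqrt{234803083}}{93}$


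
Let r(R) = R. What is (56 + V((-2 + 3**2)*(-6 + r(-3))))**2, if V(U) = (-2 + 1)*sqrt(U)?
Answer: 3073 - 336*I*sqrt(7) ≈ 3073.0 - 888.97*I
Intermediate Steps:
V(U) = -sqrt(U)
(56 + V((-2 + 3**2)*(-6 + r(-3))))**2 = (56 - sqrt((-2 + 3**2)*(-6 - 3)))**2 = (56 - sqrt((-2 + 9)*(-9)))**2 = (56 - sqrt(7*(-9)))**2 = (56 - sqrt(-63))**2 = (56 - 3*I*sqrt(7))**2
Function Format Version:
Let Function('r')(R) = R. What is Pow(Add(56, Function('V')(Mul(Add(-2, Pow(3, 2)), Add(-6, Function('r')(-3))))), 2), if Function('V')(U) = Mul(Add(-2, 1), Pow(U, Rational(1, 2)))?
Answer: Add(3073, Mul(-336, I, Pow(7, Rational(1, 2)))) ≈ Add(3073.0, Mul(-888.97, I))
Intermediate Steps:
Function('V')(U) = Mul(-1, Pow(U, Rational(1, 2)))
Pow(Add(56, Function('V')(Mul(Add(-2, Pow(3, 2)), Add(-6, Function('r')(-3))))), 2) = Pow(Add(56, Mul(-1, Pow(Mul(Add(-2, Pow(3, 2)), Add(-6, -3)), Rational(1, 2)))), 2) = Pow(Add(56, Mul(-1, Pow(Mul(Add(-2, 9), -9), Rational(1, 2)))), 2) = Pow(Add(56, Mul(-1, Pow(Mul(7, -9), Rational(1, 2)))), 2) = Pow(Add(56, Mul(-1, Pow(-63, Rational(1, 2)))), 2) = Pow(Add(56, Mul(-1, Mul(3, I, Pow(7, Rational(1, 2))))), 2) = Pow(Add(56, Mul(-3, I, Pow(7, Rational(1, 2)))), 2)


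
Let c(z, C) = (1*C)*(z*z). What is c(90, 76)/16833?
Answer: 205200/5611 ≈ 36.571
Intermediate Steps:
c(z, C) = C*z²
c(90, 76)/16833 = (76*90²)/16833 = (76*8100)*(1/16833) = 615600*(1/16833) = 205200/5611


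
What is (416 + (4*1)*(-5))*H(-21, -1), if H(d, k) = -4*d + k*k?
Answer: 33660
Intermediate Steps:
H(d, k) = k**2 - 4*d (H(d, k) = -4*d + k**2 = k**2 - 4*d)
(416 + (4*1)*(-5))*H(-21, -1) = (416 + (4*1)*(-5))*((-1)**2 - 4*(-21)) = (416 + 4*(-5))*(1 + 84) = (416 - 20)*85 = 396*85 = 33660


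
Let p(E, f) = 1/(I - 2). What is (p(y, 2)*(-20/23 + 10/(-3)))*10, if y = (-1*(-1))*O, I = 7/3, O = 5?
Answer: -2900/23 ≈ -126.09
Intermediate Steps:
I = 7/3 (I = 7*(⅓) = 7/3 ≈ 2.3333)
y = 5 (y = -1*(-1)*5 = 1*5 = 5)
p(E, f) = 3 (p(E, f) = 1/(7/3 - 2) = 1/(⅓) = 3)
(p(y, 2)*(-20/23 + 10/(-3)))*10 = (3*(-20/23 + 10/(-3)))*10 = (3*(-20*1/23 + 10*(-⅓)))*10 = (3*(-20/23 - 10/3))*10 = (3*(-290/69))*10 = -290/23*10 = -2900/23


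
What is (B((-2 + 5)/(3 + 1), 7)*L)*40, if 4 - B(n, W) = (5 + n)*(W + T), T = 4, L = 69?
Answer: -163530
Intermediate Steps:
B(n, W) = 4 - (4 + W)*(5 + n) (B(n, W) = 4 - (5 + n)*(W + 4) = 4 - (5 + n)*(4 + W) = 4 - (4 + W)*(5 + n))
(B((-2 + 5)/(3 + 1), 7)*L)*40 = ((-16 - 5*7 - 4*(-2 + 5)/(3 + 1) - 1*7*(-2 + 5)/(3 + 1))*69)*40 = ((-16 - 35 - 12/4 - 1*7*3/4)*69)*40 = ((-16 - 35 - 12/4 - 1*7*3*(1/4))*69)*40 = ((-16 - 35 - 4*3/4 - 1*7*3/4)*69)*40 = ((-16 - 35 - 3 - 21/4)*69)*40 = -237/4*69*40 = -16353/4*40 = -163530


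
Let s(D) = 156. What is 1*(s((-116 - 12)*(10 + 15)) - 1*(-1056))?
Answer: 1212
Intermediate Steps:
1*(s((-116 - 12)*(10 + 15)) - 1*(-1056)) = 1*(156 - 1*(-1056)) = 1*(156 + 1056) = 1*1212 = 1212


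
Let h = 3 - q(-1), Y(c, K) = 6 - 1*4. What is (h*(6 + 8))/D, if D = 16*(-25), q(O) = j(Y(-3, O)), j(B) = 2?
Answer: -7/200 ≈ -0.035000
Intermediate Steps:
Y(c, K) = 2 (Y(c, K) = 6 - 4 = 2)
q(O) = 2
h = 1 (h = 3 - 1*2 = 3 - 2 = 1)
D = -400
(h*(6 + 8))/D = (1*(6 + 8))/(-400) = (1*14)*(-1/400) = 14*(-1/400) = -7/200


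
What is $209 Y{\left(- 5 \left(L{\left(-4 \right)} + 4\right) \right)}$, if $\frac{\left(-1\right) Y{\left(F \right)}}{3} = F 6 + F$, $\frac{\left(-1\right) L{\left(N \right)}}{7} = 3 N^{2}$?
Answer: $-7285740$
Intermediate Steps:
$L{\left(N \right)} = - 21 N^{2}$ ($L{\left(N \right)} = - 7 \cdot 3 N^{2} = - 21 N^{2}$)
$Y{\left(F \right)} = - 21 F$ ($Y{\left(F \right)} = - 3 \left(F 6 + F\right) = - 3 \left(6 F + F\right) = - 3 \cdot 7 F = - 21 F$)
$209 Y{\left(- 5 \left(L{\left(-4 \right)} + 4\right) \right)} = 209 \left(- 21 \left(- 5 \left(- 21 \left(-4\right)^{2} + 4\right)\right)\right) = 209 \left(- 21 \left(- 5 \left(\left(-21\right) 16 + 4\right)\right)\right) = 209 \left(- 21 \left(- 5 \left(-336 + 4\right)\right)\right) = 209 \left(- 21 \left(\left(-5\right) \left(-332\right)\right)\right) = 209 \left(\left(-21\right) 1660\right) = 209 \left(-34860\right) = -7285740$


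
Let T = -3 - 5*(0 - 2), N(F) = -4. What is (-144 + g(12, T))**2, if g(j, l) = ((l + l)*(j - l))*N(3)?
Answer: 179776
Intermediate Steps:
T = 7 (T = -3 - 5*(-2) = -3 - 1*(-10) = -3 + 10 = 7)
g(j, l) = -8*l*(j - l) (g(j, l) = ((l + l)*(j - l))*(-4) = ((2*l)*(j - l))*(-4) = (2*l*(j - l))*(-4) = -8*l*(j - l))
(-144 + g(12, T))**2 = (-144 + 8*7*(7 - 1*12))**2 = (-144 + 8*7*(7 - 12))**2 = (-144 + 8*7*(-5))**2 = (-144 - 280)**2 = (-424)**2 = 179776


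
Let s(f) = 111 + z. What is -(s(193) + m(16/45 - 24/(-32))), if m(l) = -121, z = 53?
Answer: -43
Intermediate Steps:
s(f) = 164 (s(f) = 111 + 53 = 164)
-(s(193) + m(16/45 - 24/(-32))) = -(164 - 121) = -1*43 = -43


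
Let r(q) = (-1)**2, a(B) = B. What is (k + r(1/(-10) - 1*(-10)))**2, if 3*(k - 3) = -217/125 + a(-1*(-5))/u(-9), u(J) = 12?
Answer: 256672441/20250000 ≈ 12.675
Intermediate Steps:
r(q) = 1
k = 11521/4500 (k = 3 + (-217/125 - 1*(-5)/12)/3 = 3 + (-217*1/125 + 5*(1/12))/3 = 3 + (-217/125 + 5/12)/3 = 3 + (1/3)*(-1979/1500) = 3 - 1979/4500 = 11521/4500 ≈ 2.5602)
(k + r(1/(-10) - 1*(-10)))**2 = (11521/4500 + 1)**2 = (16021/4500)**2 = 256672441/20250000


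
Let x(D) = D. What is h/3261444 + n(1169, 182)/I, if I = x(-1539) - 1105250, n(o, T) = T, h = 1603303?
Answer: 1773924541259/3609730343316 ≈ 0.49143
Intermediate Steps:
I = -1106789 (I = -1539 - 1105250 = -1106789)
h/3261444 + n(1169, 182)/I = 1603303/3261444 + 182/(-1106789) = 1603303*(1/3261444) + 182*(-1/1106789) = 1603303/3261444 - 182/1106789 = 1773924541259/3609730343316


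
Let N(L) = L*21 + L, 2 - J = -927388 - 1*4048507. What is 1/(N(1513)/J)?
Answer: 4975897/33286 ≈ 149.49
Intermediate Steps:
J = 4975897 (J = 2 - (-927388 - 1*4048507) = 2 - (-927388 - 4048507) = 2 - 1*(-4975895) = 2 + 4975895 = 4975897)
N(L) = 22*L (N(L) = 21*L + L = 22*L)
1/(N(1513)/J) = 1/((22*1513)/4975897) = 1/(33286*(1/4975897)) = 1/(33286/4975897) = 4975897/33286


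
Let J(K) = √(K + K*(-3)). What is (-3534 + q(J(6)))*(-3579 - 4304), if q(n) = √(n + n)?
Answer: 27858522 - 15766*3^(¼)*√I ≈ 2.7844e+7 - 14672.0*I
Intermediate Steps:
J(K) = √2*√(-K) (J(K) = √(K - 3*K) = √(-2*K) = √2*√(-K))
q(n) = √2*√n (q(n) = √(2*n) = √2*√n)
(-3534 + q(J(6)))*(-3579 - 4304) = (-3534 + √2*√(√2*√(-1*6)))*(-3579 - 4304) = (-3534 + √2*√(√2*√(-6)))*(-7883) = (-3534 + √2*√(√2*(I*√6)))*(-7883) = (-3534 + √2*√(2*I*√3))*(-7883) = (-3534 + √2*(√2*3^(¼)*√I))*(-7883) = (-3534 + 2*3^(¼)*√I)*(-7883) = 27858522 - 15766*3^(¼)*√I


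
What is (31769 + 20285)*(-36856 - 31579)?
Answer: -3562315490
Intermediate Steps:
(31769 + 20285)*(-36856 - 31579) = 52054*(-68435) = -3562315490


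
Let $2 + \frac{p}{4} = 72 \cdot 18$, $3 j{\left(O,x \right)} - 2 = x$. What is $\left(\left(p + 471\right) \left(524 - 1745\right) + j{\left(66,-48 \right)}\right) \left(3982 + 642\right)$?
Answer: $- \frac{95647472368}{3} \approx -3.1882 \cdot 10^{10}$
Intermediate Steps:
$j{\left(O,x \right)} = \frac{2}{3} + \frac{x}{3}$
$p = 5176$ ($p = -8 + 4 \cdot 72 \cdot 18 = -8 + 4 \cdot 1296 = -8 + 5184 = 5176$)
$\left(\left(p + 471\right) \left(524 - 1745\right) + j{\left(66,-48 \right)}\right) \left(3982 + 642\right) = \left(\left(5176 + 471\right) \left(524 - 1745\right) + \left(\frac{2}{3} + \frac{1}{3} \left(-48\right)\right)\right) \left(3982 + 642\right) = \left(5647 \left(-1221\right) + \left(\frac{2}{3} - 16\right)\right) 4624 = \left(-6894987 - \frac{46}{3}\right) 4624 = \left(- \frac{20685007}{3}\right) 4624 = - \frac{95647472368}{3}$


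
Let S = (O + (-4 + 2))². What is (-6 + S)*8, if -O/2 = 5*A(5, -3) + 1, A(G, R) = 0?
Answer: 80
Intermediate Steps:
O = -2 (O = -2*(5*0 + 1) = -2*(0 + 1) = -2*1 = -2)
S = 16 (S = (-2 + (-4 + 2))² = (-2 - 2)² = (-4)² = 16)
(-6 + S)*8 = (-6 + 16)*8 = 10*8 = 80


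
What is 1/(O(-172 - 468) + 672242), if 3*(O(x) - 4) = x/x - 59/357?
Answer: 1071/719975764 ≈ 1.4875e-6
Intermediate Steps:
O(x) = 4582/1071 (O(x) = 4 + (x/x - 59/357)/3 = 4 + (1 - 59*1/357)/3 = 4 + (1 - 59/357)/3 = 4 + (⅓)*(298/357) = 4 + 298/1071 = 4582/1071)
1/(O(-172 - 468) + 672242) = 1/(4582/1071 + 672242) = 1/(719975764/1071) = 1071/719975764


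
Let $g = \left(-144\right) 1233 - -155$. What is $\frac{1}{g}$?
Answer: $- \frac{1}{177397} \approx -5.6371 \cdot 10^{-6}$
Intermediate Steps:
$g = -177397$ ($g = -177552 + 155 = -177397$)
$\frac{1}{g} = \frac{1}{-177397} = - \frac{1}{177397}$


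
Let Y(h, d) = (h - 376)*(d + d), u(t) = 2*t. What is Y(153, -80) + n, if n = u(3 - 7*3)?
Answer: 35644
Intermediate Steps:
n = -36 (n = 2*(3 - 7*3) = 2*(3 - 21) = 2*(-18) = -36)
Y(h, d) = 2*d*(-376 + h) (Y(h, d) = (-376 + h)*(2*d) = 2*d*(-376 + h))
Y(153, -80) + n = 2*(-80)*(-376 + 153) - 36 = 2*(-80)*(-223) - 36 = 35680 - 36 = 35644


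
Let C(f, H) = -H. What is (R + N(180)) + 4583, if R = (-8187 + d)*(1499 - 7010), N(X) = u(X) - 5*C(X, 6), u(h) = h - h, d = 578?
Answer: 41937812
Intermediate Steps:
u(h) = 0
N(X) = 30 (N(X) = 0 - (-5)*6 = 0 - 5*(-6) = 0 + 30 = 30)
R = 41933199 (R = (-8187 + 578)*(1499 - 7010) = -7609*(-5511) = 41933199)
(R + N(180)) + 4583 = (41933199 + 30) + 4583 = 41933229 + 4583 = 41937812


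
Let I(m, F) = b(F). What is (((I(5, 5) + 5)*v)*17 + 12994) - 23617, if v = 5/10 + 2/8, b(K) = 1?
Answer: -21093/2 ≈ -10547.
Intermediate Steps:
I(m, F) = 1
v = ¾ (v = 5*(⅒) + 2*(⅛) = ½ + ¼ = ¾ ≈ 0.75000)
(((I(5, 5) + 5)*v)*17 + 12994) - 23617 = (((1 + 5)*(¾))*17 + 12994) - 23617 = ((6*(¾))*17 + 12994) - 23617 = ((9/2)*17 + 12994) - 23617 = (153/2 + 12994) - 23617 = 26141/2 - 23617 = -21093/2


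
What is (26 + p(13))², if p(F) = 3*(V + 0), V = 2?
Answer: 1024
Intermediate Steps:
p(F) = 6 (p(F) = 3*(2 + 0) = 3*2 = 6)
(26 + p(13))² = (26 + 6)² = 32² = 1024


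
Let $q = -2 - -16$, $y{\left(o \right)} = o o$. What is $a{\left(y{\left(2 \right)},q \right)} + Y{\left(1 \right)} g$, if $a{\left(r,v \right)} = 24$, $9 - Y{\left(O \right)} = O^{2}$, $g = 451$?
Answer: $3632$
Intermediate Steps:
$y{\left(o \right)} = o^{2}$
$Y{\left(O \right)} = 9 - O^{2}$
$q = 14$ ($q = -2 + 16 = 14$)
$a{\left(y{\left(2 \right)},q \right)} + Y{\left(1 \right)} g = 24 + \left(9 - 1^{2}\right) 451 = 24 + \left(9 - 1\right) 451 = 24 + 8 \cdot 451 = 24 + 3608 = 3632$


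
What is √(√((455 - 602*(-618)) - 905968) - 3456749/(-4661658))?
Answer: √(1790464625538 + 2414561700996*I*√533477)/1553886 ≈ 19.12 + 19.1*I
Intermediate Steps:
√(√((455 - 602*(-618)) - 905968) - 3456749/(-4661658)) = √(√((455 + 372036) - 905968) - 3456749*(-1/4661658)) = √(√(372491 - 905968) + 3456749/4661658) = √(√(-533477) + 3456749/4661658) = √(I*√533477 + 3456749/4661658) = √(3456749/4661658 + I*√533477)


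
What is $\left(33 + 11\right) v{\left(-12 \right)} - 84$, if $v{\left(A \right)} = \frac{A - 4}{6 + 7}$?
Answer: $- \frac{1796}{13} \approx -138.15$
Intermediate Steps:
$v{\left(A \right)} = - \frac{4}{13} + \frac{A}{13}$ ($v{\left(A \right)} = \frac{-4 + A}{13} = \left(-4 + A\right) \frac{1}{13} = - \frac{4}{13} + \frac{A}{13}$)
$\left(33 + 11\right) v{\left(-12 \right)} - 84 = \left(33 + 11\right) \left(- \frac{4}{13} + \frac{1}{13} \left(-12\right)\right) - 84 = 44 \left(- \frac{4}{13} - \frac{12}{13}\right) - 84 = 44 \left(- \frac{16}{13}\right) - 84 = - \frac{704}{13} - 84 = - \frac{1796}{13}$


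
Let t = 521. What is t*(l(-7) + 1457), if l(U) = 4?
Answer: 761181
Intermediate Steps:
t*(l(-7) + 1457) = 521*(4 + 1457) = 521*1461 = 761181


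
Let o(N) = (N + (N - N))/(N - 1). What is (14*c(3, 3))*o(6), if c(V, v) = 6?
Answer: 504/5 ≈ 100.80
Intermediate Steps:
o(N) = N/(-1 + N) (o(N) = (N + 0)/(-1 + N) = N/(-1 + N))
(14*c(3, 3))*o(6) = (14*6)*(6/(-1 + 6)) = 84*(6/5) = 504/5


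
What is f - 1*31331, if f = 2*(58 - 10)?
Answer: -31235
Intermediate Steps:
f = 96 (f = 2*48 = 96)
f - 1*31331 = 96 - 1*31331 = 96 - 31331 = -31235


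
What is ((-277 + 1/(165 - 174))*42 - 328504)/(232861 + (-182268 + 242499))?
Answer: -255107/219819 ≈ -1.1605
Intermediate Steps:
((-277 + 1/(165 - 174))*42 - 328504)/(232861 + (-182268 + 242499)) = ((-277 + 1/(-9))*42 - 328504)/(232861 + 60231) = ((-277 - ⅑)*42 - 328504)/293092 = (-2494/9*42 - 328504)*(1/293092) = (-34916/3 - 328504)*(1/293092) = -1020428/3*1/293092 = -255107/219819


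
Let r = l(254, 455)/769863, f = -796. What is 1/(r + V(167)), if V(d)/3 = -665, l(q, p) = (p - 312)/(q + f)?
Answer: -417265746/832445163413 ≈ -0.00050125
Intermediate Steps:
l(q, p) = (-312 + p)/(-796 + q) (l(q, p) = (p - 312)/(q - 796) = (-312 + p)/(-796 + q))
V(d) = -1995 (V(d) = 3*(-665) = -1995)
r = -143/417265746 (r = ((-312 + 455)/(-796 + 254))/769863 = (143/(-542))*(1/769863) = -1/542*143*(1/769863) = -143/542*1/769863 = -143/417265746 ≈ -3.4271e-7)
1/(r + V(167)) = 1/(-143/417265746 - 1995) = 1/(-832445163413/417265746) = -417265746/832445163413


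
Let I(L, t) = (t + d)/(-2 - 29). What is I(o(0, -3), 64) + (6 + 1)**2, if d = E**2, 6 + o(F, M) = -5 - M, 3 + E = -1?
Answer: 1439/31 ≈ 46.419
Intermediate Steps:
E = -4 (E = -3 - 1 = -4)
o(F, M) = -11 - M (o(F, M) = -6 + (-5 - M) = -11 - M)
d = 16 (d = (-4)**2 = 16)
I(L, t) = -16/31 - t/31 (I(L, t) = (t + 16)/(-2 - 29) = (16 + t)/(-31) = (16 + t)*(-1/31) = -16/31 - t/31)
I(o(0, -3), 64) + (6 + 1)**2 = (-16/31 - 1/31*64) + (6 + 1)**2 = (-16/31 - 64/31) + 7**2 = -80/31 + 49 = 1439/31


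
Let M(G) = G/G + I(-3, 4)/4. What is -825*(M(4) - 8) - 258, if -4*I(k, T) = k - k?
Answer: 5517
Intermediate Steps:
I(k, T) = 0 (I(k, T) = -(k - k)/4 = -1/4*0 = 0)
M(G) = 1 (M(G) = G/G + 0/4 = 1 + 0*(1/4) = 1 + 0 = 1)
-825*(M(4) - 8) - 258 = -825*(1 - 8) - 258 = -825*(-7) - 258 = -165*(-35) - 258 = 5775 - 258 = 5517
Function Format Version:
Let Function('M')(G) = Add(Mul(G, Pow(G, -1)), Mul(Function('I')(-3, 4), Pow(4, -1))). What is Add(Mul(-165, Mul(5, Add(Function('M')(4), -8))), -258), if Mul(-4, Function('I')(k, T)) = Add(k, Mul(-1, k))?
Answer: 5517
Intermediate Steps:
Function('I')(k, T) = 0 (Function('I')(k, T) = Mul(Rational(-1, 4), Add(k, Mul(-1, k))) = Mul(Rational(-1, 4), 0) = 0)
Function('M')(G) = 1 (Function('M')(G) = Add(Mul(G, Pow(G, -1)), Mul(0, Pow(4, -1))) = Add(1, Mul(0, Rational(1, 4))) = Add(1, 0) = 1)
Add(Mul(-165, Mul(5, Add(Function('M')(4), -8))), -258) = Add(Mul(-165, Mul(5, Add(1, -8))), -258) = Add(Mul(-165, Mul(5, -7)), -258) = Add(Mul(-165, -35), -258) = Add(5775, -258) = 5517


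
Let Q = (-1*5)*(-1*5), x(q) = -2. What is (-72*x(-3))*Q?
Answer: 3600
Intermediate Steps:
Q = 25 (Q = -5*(-5) = 25)
(-72*x(-3))*Q = -72*(-2)*25 = 144*25 = 3600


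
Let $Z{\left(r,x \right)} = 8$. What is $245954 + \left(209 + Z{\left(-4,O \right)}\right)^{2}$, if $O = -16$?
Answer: $293043$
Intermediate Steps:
$245954 + \left(209 + Z{\left(-4,O \right)}\right)^{2} = 245954 + \left(209 + 8\right)^{2} = 245954 + 217^{2} = 245954 + 47089 = 293043$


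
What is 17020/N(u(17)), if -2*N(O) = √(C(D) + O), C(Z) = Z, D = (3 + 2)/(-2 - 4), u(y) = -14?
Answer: 34040*I*√534/89 ≈ 8838.3*I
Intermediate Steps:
D = -⅚ (D = 5/(-6) = 5*(-⅙) = -⅚ ≈ -0.83333)
N(O) = -√(-⅚ + O)/2
17020/N(u(17)) = 17020/((-√(-30 + 36*(-14))/12)) = 17020/((-√(-30 - 504)/12)) = 17020/((-I*√534/12)) = 17020*(2*I*√534/89) = 34040*I*√534/89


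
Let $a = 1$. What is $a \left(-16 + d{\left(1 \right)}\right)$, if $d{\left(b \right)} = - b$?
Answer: $-17$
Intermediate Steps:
$a \left(-16 + d{\left(1 \right)}\right) = 1 \left(-16 - 1\right) = 1 \left(-17\right) = -17$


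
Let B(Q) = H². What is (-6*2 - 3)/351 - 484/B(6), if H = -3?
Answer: -2099/39 ≈ -53.820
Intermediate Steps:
B(Q) = 9 (B(Q) = (-3)² = 9)
(-6*2 - 3)/351 - 484/B(6) = (-6*2 - 3)/351 - 484/9 = (-12 - 3)*(1/351) - 484*⅑ = -15*1/351 - 484/9 = -5/117 - 484/9 = -2099/39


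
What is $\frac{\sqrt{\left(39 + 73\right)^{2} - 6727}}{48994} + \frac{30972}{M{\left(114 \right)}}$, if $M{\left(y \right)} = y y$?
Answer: $\frac{2581}{1083} + \frac{\sqrt{5817}}{48994} \approx 2.3848$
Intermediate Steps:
$M{\left(y \right)} = y^{2}$
$\frac{\sqrt{\left(39 + 73\right)^{2} - 6727}}{48994} + \frac{30972}{M{\left(114 \right)}} = \frac{\sqrt{\left(39 + 73\right)^{2} - 6727}}{48994} + \frac{30972}{114^{2}} = \sqrt{112^{2} - 6727} \cdot \frac{1}{48994} + \frac{30972}{12996} = \sqrt{12544 - 6727} \cdot \frac{1}{48994} + 30972 \cdot \frac{1}{12996} = \sqrt{5817} \cdot \frac{1}{48994} + \frac{2581}{1083} = \frac{\sqrt{5817}}{48994} + \frac{2581}{1083} = \frac{2581}{1083} + \frac{\sqrt{5817}}{48994}$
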